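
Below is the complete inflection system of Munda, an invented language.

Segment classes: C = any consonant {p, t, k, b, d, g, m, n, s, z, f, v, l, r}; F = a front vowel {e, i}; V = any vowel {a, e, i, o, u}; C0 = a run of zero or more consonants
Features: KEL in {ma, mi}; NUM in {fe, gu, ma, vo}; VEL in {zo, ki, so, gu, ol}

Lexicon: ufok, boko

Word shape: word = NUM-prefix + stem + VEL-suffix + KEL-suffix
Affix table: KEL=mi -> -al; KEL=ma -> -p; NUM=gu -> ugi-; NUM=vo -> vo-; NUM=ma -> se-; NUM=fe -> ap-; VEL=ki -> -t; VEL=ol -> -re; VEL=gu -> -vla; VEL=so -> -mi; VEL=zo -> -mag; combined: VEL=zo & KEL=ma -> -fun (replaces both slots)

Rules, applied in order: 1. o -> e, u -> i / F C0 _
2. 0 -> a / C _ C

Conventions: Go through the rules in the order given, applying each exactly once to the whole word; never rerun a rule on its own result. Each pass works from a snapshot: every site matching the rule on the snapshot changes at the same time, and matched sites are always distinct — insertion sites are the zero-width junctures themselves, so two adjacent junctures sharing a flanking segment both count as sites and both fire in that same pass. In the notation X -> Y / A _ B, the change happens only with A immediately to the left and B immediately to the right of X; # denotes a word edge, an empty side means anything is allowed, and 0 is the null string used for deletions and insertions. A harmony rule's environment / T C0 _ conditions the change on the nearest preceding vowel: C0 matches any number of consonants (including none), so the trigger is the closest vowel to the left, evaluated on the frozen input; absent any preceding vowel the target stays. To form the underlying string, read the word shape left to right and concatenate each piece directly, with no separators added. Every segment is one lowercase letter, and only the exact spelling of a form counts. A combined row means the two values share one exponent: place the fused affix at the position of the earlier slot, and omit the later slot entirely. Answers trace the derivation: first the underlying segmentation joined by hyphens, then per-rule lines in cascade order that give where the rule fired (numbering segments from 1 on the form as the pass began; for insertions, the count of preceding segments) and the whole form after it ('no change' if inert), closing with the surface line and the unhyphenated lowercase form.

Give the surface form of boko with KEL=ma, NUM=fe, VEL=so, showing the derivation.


underlying: ap-boko-mi-p
1. o -> e, u -> i / F C0 _: no change
2. 0 -> a / C _ C: inserts after position(s) 2: apabokomip
surface: apabokomip


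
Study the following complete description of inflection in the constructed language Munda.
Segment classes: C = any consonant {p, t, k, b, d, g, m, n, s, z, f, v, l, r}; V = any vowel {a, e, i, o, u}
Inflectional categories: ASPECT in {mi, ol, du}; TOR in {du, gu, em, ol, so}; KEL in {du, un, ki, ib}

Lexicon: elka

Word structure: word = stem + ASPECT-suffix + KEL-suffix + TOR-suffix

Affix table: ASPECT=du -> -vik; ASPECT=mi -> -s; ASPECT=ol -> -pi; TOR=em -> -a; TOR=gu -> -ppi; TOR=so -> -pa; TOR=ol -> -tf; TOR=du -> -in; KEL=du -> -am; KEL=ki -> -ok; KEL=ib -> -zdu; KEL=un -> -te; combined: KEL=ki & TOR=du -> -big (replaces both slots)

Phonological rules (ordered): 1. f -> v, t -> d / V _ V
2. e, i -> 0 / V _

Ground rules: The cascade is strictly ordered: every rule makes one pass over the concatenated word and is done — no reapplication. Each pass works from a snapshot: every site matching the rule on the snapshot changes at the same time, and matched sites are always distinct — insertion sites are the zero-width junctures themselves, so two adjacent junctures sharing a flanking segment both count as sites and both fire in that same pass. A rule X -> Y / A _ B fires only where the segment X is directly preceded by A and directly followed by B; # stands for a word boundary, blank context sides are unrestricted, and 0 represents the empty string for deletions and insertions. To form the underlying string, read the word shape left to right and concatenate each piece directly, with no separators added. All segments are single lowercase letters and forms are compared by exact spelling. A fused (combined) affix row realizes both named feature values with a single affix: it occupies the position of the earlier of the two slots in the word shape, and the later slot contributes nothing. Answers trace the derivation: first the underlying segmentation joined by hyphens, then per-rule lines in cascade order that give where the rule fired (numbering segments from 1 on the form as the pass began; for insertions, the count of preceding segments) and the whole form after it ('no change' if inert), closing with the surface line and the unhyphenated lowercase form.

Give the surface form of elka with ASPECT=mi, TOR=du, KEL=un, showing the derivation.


underlying: elka-s-te-in
1. f -> v, t -> d / V _ V: no change
2. e, i -> 0 / V _: fires at position(s) 8: elkasten
surface: elkasten


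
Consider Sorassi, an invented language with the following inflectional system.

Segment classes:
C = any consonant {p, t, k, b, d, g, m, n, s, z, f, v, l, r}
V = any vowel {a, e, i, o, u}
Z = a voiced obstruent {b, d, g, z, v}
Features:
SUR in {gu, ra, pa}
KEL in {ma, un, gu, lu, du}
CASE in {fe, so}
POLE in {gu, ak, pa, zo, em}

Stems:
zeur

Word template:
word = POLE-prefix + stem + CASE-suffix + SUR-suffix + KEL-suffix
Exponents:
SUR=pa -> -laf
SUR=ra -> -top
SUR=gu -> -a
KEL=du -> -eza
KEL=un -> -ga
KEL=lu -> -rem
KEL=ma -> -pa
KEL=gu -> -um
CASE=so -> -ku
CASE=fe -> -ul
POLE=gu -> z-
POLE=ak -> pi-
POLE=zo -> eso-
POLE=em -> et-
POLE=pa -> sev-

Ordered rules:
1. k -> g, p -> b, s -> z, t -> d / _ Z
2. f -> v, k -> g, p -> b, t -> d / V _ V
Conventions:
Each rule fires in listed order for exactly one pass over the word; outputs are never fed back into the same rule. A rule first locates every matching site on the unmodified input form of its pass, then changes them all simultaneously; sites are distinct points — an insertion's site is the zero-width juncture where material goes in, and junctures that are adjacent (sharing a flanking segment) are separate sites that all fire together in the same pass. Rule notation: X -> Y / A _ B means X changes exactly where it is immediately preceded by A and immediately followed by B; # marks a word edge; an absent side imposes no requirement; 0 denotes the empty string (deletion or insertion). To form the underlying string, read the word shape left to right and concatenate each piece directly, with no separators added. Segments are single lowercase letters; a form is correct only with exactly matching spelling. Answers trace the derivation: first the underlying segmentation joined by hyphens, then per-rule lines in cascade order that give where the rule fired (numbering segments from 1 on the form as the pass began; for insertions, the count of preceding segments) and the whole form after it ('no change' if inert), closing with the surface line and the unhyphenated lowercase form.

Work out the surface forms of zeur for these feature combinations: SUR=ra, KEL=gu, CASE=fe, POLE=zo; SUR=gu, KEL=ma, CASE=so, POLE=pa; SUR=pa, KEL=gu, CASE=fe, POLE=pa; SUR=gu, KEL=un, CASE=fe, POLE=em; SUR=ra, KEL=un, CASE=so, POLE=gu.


cell SUR=ra, KEL=gu, CASE=fe, POLE=zo:
underlying: eso-zeur-ul-top-um
1. k -> g, p -> b, s -> z, t -> d / _ Z: no change
2. f -> v, k -> g, p -> b, t -> d / V _ V: fires at position(s) 12: esozeurultobum
surface: esozeurultobum

cell SUR=gu, KEL=ma, CASE=so, POLE=pa:
underlying: sev-zeur-ku-a-pa
1. k -> g, p -> b, s -> z, t -> d / _ Z: no change
2. f -> v, k -> g, p -> b, t -> d / V _ V: fires at position(s) 11: sevzeurkuaba
surface: sevzeurkuaba

cell SUR=pa, KEL=gu, CASE=fe, POLE=pa:
underlying: sev-zeur-ul-laf-um
1. k -> g, p -> b, s -> z, t -> d / _ Z: no change
2. f -> v, k -> g, p -> b, t -> d / V _ V: fires at position(s) 12: sevzeurullavum
surface: sevzeurullavum

cell SUR=gu, KEL=un, CASE=fe, POLE=em:
underlying: et-zeur-ul-a-ga
1. k -> g, p -> b, s -> z, t -> d / _ Z: fires at position(s) 2: edzeurulaga
2. f -> v, k -> g, p -> b, t -> d / V _ V: no change
surface: edzeurulaga

cell SUR=ra, KEL=un, CASE=so, POLE=gu:
underlying: z-zeur-ku-top-ga
1. k -> g, p -> b, s -> z, t -> d / _ Z: fires at position(s) 10: zzeurkutobga
2. f -> v, k -> g, p -> b, t -> d / V _ V: fires at position(s) 8: zzeurkudobga
surface: zzeurkudobga


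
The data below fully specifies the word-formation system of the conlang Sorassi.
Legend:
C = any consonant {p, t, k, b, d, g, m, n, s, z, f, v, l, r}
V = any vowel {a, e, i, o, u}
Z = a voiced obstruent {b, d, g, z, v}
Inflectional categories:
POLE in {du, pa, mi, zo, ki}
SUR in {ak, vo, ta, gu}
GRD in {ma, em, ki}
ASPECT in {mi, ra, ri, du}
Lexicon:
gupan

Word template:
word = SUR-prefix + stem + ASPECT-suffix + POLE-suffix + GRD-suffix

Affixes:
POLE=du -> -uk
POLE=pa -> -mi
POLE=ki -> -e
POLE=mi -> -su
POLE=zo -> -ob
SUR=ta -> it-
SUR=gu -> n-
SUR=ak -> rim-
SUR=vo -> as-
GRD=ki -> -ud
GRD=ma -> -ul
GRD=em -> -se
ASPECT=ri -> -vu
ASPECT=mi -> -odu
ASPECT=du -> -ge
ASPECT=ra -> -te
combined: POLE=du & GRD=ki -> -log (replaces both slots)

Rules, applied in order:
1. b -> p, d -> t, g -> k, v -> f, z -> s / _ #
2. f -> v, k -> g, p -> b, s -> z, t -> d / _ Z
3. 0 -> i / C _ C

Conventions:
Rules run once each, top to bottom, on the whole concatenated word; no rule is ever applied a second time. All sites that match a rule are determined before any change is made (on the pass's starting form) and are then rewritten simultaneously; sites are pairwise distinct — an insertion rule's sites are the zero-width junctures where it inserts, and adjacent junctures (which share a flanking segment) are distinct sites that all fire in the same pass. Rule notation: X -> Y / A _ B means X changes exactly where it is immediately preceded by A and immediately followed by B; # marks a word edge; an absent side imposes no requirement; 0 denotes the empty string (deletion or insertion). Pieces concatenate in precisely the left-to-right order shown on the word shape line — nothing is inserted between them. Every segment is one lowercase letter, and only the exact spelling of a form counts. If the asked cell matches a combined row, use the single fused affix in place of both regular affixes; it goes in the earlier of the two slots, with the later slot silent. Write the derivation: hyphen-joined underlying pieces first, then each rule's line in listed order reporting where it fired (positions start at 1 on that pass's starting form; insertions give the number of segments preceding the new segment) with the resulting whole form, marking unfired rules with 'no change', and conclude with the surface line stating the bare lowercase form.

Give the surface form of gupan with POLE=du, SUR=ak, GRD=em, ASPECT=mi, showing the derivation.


underlying: rim-gupan-odu-uk-se
1. b -> p, d -> t, g -> k, v -> f, z -> s / _ #: no change
2. f -> v, k -> g, p -> b, s -> z, t -> d / _ Z: no change
3. 0 -> i / C _ C: inserts after position(s) 3, 13: rimigupanoduukise
surface: rimigupanoduukise


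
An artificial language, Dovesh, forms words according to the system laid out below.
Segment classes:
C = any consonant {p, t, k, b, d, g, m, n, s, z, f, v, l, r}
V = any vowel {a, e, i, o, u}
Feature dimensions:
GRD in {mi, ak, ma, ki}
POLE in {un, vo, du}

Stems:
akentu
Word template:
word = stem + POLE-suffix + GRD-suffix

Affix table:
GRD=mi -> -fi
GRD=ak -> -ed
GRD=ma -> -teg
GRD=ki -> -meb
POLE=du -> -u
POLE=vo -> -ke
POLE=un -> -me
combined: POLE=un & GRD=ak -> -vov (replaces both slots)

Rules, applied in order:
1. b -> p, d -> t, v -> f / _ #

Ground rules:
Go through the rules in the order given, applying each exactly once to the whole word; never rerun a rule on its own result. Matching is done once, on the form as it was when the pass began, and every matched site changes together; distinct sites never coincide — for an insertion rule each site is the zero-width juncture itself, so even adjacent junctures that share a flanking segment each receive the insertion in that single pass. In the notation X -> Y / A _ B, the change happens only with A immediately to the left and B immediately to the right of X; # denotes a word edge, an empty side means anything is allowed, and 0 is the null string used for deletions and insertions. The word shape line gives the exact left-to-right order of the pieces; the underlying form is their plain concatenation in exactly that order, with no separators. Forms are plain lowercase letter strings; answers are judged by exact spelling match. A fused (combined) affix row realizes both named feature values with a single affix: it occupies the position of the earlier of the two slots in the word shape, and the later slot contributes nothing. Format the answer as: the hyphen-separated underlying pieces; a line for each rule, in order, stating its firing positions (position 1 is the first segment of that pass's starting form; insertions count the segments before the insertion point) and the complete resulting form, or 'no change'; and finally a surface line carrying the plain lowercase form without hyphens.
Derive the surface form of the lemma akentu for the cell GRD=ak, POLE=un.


underlying: akentu-vov
1. b -> p, d -> t, v -> f / _ #: fires at position(s) 9: akentuvof
surface: akentuvof


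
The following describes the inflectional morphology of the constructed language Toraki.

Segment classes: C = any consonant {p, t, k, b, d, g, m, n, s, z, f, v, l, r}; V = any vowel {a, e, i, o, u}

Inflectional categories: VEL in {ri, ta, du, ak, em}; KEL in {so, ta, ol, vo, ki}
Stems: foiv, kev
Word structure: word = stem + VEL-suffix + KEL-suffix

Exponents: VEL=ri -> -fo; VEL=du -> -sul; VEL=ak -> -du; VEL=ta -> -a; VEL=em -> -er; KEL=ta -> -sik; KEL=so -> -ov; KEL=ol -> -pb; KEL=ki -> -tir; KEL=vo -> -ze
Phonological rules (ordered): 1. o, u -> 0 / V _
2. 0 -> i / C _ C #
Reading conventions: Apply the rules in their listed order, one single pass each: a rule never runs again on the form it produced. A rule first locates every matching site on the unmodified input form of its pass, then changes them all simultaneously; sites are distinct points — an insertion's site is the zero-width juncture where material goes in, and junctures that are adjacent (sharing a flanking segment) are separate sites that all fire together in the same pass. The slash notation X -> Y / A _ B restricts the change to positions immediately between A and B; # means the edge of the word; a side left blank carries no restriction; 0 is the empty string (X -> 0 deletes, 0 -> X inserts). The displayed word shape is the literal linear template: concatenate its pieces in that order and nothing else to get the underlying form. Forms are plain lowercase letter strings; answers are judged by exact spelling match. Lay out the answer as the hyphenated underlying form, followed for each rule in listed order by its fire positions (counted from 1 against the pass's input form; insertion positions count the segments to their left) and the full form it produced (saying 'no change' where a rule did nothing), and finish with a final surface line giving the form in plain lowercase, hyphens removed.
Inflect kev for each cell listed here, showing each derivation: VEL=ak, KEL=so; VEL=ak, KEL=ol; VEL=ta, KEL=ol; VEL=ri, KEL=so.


cell VEL=ak, KEL=so:
underlying: kev-du-ov
1. o, u -> 0 / V _: fires at position(s) 6: kevduv
2. 0 -> i / C _ C #: no change
surface: kevduv

cell VEL=ak, KEL=ol:
underlying: kev-du-pb
1. o, u -> 0 / V _: no change
2. 0 -> i / C _ C #: inserts after position(s) 6: kevdupib
surface: kevdupib

cell VEL=ta, KEL=ol:
underlying: kev-a-pb
1. o, u -> 0 / V _: no change
2. 0 -> i / C _ C #: inserts after position(s) 5: kevapib
surface: kevapib

cell VEL=ri, KEL=so:
underlying: kev-fo-ov
1. o, u -> 0 / V _: fires at position(s) 6: kevfov
2. 0 -> i / C _ C #: no change
surface: kevfov


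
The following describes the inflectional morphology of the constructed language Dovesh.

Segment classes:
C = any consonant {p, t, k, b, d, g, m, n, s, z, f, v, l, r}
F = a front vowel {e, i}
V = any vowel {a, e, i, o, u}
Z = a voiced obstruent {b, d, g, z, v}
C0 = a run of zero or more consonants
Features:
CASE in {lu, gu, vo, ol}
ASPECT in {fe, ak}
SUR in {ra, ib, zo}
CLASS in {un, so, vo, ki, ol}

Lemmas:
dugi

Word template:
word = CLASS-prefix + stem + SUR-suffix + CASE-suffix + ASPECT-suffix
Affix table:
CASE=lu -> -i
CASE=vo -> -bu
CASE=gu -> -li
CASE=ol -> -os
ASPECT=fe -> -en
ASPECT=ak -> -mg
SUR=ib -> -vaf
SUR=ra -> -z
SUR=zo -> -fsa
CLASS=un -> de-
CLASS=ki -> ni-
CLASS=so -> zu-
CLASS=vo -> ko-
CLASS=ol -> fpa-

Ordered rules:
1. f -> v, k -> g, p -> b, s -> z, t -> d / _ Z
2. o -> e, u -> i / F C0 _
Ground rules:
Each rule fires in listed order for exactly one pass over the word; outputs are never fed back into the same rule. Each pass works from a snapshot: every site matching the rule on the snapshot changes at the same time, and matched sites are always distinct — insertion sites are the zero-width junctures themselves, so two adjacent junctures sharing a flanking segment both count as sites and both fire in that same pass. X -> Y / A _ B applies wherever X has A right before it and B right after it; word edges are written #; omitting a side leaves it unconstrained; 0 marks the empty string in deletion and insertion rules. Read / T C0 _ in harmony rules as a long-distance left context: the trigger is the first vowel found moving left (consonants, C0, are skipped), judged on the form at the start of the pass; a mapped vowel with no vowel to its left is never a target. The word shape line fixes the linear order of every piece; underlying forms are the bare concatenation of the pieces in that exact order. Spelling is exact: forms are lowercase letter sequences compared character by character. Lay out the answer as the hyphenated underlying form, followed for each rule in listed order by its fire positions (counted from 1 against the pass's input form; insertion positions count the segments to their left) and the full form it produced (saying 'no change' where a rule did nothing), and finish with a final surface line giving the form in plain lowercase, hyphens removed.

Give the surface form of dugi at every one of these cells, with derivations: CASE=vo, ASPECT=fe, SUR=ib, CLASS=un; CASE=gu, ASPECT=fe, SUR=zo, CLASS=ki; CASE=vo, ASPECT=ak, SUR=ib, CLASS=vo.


cell CASE=vo, ASPECT=fe, SUR=ib, CLASS=un:
underlying: de-dugi-vaf-bu-en
1. f -> v, k -> g, p -> b, s -> z, t -> d / _ Z: fires at position(s) 9: dedugivavbuen
2. o -> e, u -> i / F C0 _: fires at position(s) 4: dedigivavbuen
surface: dedigivavbuen

cell CASE=gu, ASPECT=fe, SUR=zo, CLASS=ki:
underlying: ni-dugi-fsa-li-en
1. f -> v, k -> g, p -> b, s -> z, t -> d / _ Z: no change
2. o -> e, u -> i / F C0 _: fires at position(s) 4: nidigifsalien
surface: nidigifsalien

cell CASE=vo, ASPECT=ak, SUR=ib, CLASS=vo:
underlying: ko-dugi-vaf-bu-mg
1. f -> v, k -> g, p -> b, s -> z, t -> d / _ Z: fires at position(s) 9: kodugivavbumg
2. o -> e, u -> i / F C0 _: no change
surface: kodugivavbumg


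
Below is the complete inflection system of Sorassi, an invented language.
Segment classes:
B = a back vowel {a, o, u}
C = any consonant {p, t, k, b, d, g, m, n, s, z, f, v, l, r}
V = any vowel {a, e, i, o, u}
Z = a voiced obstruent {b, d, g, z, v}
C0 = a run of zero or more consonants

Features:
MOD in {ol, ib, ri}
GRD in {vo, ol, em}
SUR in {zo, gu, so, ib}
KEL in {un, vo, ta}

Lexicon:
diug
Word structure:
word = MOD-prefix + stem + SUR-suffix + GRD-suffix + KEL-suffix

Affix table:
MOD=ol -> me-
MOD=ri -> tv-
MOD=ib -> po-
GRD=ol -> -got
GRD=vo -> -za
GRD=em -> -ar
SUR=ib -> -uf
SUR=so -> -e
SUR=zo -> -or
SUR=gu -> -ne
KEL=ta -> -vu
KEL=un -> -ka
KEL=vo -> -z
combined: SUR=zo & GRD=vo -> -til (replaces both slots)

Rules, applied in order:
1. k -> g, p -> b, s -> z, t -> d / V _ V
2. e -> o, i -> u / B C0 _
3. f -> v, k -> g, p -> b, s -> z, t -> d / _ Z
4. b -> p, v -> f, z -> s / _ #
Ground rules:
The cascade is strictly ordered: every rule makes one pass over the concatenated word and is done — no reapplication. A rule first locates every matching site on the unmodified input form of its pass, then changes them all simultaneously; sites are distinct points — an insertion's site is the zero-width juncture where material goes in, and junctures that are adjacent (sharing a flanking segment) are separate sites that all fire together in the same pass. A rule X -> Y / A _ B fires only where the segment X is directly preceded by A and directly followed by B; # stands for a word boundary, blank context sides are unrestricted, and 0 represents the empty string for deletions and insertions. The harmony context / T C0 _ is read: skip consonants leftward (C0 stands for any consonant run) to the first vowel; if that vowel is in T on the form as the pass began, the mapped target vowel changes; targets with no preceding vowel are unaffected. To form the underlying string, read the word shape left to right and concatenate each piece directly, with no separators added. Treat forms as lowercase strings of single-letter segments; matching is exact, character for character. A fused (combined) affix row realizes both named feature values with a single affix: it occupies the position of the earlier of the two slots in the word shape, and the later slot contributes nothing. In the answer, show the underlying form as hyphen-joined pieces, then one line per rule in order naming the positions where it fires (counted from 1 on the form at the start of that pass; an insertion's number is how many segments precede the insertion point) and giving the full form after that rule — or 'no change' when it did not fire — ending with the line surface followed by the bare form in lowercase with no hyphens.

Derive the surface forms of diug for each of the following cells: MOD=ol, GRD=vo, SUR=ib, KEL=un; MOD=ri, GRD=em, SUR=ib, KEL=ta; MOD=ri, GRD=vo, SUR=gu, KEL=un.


cell MOD=ol, GRD=vo, SUR=ib, KEL=un:
underlying: me-diug-uf-za-ka
1. k -> g, p -> b, s -> z, t -> d / V _ V: fires at position(s) 11: mediugufzaga
2. e -> o, i -> u / B C0 _: no change
3. f -> v, k -> g, p -> b, s -> z, t -> d / _ Z: fires at position(s) 8: mediuguvzaga
4. b -> p, v -> f, z -> s / _ #: no change
surface: mediuguvzaga

cell MOD=ri, GRD=em, SUR=ib, KEL=ta:
underlying: tv-diug-uf-ar-vu
1. k -> g, p -> b, s -> z, t -> d / V _ V: no change
2. e -> o, i -> u / B C0 _: no change
3. f -> v, k -> g, p -> b, s -> z, t -> d / _ Z: fires at position(s) 1: dvdiugufarvu
4. b -> p, v -> f, z -> s / _ #: no change
surface: dvdiugufarvu

cell MOD=ri, GRD=vo, SUR=gu, KEL=un:
underlying: tv-diug-ne-za-ka
1. k -> g, p -> b, s -> z, t -> d / V _ V: fires at position(s) 11: tvdiugnezaga
2. e -> o, i -> u / B C0 _: fires at position(s) 8: tvdiugnozaga
3. f -> v, k -> g, p -> b, s -> z, t -> d / _ Z: fires at position(s) 1: dvdiugnozaga
4. b -> p, v -> f, z -> s / _ #: no change
surface: dvdiugnozaga


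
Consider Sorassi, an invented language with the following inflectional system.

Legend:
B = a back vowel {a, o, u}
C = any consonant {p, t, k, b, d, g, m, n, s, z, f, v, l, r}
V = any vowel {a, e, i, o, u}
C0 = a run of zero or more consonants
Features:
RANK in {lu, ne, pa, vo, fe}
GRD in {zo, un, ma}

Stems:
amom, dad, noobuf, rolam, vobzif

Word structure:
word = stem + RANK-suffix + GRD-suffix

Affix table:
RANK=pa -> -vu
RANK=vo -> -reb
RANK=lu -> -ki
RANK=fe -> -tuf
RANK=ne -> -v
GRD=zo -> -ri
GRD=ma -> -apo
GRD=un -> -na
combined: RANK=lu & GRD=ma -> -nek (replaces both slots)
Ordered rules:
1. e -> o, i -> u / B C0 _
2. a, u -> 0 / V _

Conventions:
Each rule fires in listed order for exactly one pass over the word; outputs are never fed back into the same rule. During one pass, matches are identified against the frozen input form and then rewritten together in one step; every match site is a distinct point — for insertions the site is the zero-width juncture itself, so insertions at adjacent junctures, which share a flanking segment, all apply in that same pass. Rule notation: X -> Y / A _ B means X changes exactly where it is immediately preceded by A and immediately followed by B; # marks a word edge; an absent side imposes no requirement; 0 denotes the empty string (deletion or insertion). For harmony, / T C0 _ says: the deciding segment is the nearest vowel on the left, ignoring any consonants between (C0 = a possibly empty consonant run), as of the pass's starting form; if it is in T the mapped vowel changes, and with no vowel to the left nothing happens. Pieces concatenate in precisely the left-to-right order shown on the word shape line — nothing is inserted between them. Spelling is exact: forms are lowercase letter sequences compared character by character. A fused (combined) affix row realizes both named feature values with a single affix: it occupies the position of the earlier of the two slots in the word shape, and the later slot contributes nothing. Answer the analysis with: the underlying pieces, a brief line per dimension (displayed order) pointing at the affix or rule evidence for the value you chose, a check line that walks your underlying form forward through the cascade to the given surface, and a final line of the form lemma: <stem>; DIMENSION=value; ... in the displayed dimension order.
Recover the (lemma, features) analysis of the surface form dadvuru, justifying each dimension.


underlying: dad-vu-ri
RANK=pa - signalled by the affix -vu
GRD=zo - signalled by the affix -ri
check: dadvuri -> dadvuru -> dadvuru
lemma: dad; RANK=pa; GRD=zo


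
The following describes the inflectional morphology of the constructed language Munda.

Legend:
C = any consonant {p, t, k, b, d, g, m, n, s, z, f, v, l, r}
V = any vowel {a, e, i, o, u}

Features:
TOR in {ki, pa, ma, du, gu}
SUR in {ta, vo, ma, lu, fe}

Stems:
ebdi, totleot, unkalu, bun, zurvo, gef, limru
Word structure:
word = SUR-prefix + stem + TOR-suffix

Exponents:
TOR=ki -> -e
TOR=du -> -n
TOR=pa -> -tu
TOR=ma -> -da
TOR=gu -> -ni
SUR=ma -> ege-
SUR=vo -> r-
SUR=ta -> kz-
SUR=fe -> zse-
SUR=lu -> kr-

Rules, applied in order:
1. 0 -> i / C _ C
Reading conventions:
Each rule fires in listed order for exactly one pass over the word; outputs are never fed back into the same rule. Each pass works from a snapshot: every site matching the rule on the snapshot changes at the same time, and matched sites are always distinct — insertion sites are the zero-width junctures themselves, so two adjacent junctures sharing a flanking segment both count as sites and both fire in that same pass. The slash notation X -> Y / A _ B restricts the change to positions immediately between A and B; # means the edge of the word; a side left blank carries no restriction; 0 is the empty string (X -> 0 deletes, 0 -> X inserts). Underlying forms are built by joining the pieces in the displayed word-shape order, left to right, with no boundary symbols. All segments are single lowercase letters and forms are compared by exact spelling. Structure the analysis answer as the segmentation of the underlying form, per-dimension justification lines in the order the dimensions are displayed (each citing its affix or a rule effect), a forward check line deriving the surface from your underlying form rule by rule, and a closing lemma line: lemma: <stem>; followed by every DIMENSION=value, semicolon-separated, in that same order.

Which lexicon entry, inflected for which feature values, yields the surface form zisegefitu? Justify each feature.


underlying: zse-gef-tu
TOR=pa - signalled by the affix -tu
SUR=fe - signalled by the affix zse-
check: zsegeftu -> zisegefitu
lemma: gef; TOR=pa; SUR=fe


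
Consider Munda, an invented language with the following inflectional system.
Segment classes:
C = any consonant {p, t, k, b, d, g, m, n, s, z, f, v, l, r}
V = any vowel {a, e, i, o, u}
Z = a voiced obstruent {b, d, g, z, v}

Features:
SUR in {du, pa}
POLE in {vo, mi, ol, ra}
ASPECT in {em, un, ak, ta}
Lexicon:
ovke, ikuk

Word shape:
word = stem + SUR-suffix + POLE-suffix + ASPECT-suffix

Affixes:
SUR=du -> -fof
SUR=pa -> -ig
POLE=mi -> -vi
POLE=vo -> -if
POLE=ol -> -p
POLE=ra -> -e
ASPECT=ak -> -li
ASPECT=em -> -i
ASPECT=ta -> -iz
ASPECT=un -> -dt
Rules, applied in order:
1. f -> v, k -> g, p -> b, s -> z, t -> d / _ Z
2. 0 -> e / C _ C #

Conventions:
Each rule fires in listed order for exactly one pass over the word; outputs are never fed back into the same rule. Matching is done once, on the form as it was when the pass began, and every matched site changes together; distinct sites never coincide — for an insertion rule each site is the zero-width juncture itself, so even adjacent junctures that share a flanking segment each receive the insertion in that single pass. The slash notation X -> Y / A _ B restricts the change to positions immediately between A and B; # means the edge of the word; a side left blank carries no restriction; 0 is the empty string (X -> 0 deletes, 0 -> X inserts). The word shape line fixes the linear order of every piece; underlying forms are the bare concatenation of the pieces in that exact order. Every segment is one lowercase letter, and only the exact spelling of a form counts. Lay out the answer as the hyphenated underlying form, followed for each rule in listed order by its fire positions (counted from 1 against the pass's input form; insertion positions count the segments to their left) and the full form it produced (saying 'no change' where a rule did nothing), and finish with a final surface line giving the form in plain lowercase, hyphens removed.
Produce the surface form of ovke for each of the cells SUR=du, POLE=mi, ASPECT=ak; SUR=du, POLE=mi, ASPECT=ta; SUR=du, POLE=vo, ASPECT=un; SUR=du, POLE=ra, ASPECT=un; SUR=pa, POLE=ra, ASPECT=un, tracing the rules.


cell SUR=du, POLE=mi, ASPECT=ak:
underlying: ovke-fof-vi-li
1. f -> v, k -> g, p -> b, s -> z, t -> d / _ Z: fires at position(s) 7: ovkefovvili
2. 0 -> e / C _ C #: no change
surface: ovkefovvili

cell SUR=du, POLE=mi, ASPECT=ta:
underlying: ovke-fof-vi-iz
1. f -> v, k -> g, p -> b, s -> z, t -> d / _ Z: fires at position(s) 7: ovkefovviiz
2. 0 -> e / C _ C #: no change
surface: ovkefovviiz

cell SUR=du, POLE=vo, ASPECT=un:
underlying: ovke-fof-if-dt
1. f -> v, k -> g, p -> b, s -> z, t -> d / _ Z: fires at position(s) 9: ovkefofivdt
2. 0 -> e / C _ C #: inserts after position(s) 10: ovkefofivdet
surface: ovkefofivdet

cell SUR=du, POLE=ra, ASPECT=un:
underlying: ovke-fof-e-dt
1. f -> v, k -> g, p -> b, s -> z, t -> d / _ Z: no change
2. 0 -> e / C _ C #: inserts after position(s) 9: ovkefofedet
surface: ovkefofedet

cell SUR=pa, POLE=ra, ASPECT=un:
underlying: ovke-ig-e-dt
1. f -> v, k -> g, p -> b, s -> z, t -> d / _ Z: no change
2. 0 -> e / C _ C #: inserts after position(s) 8: ovkeigedet
surface: ovkeigedet


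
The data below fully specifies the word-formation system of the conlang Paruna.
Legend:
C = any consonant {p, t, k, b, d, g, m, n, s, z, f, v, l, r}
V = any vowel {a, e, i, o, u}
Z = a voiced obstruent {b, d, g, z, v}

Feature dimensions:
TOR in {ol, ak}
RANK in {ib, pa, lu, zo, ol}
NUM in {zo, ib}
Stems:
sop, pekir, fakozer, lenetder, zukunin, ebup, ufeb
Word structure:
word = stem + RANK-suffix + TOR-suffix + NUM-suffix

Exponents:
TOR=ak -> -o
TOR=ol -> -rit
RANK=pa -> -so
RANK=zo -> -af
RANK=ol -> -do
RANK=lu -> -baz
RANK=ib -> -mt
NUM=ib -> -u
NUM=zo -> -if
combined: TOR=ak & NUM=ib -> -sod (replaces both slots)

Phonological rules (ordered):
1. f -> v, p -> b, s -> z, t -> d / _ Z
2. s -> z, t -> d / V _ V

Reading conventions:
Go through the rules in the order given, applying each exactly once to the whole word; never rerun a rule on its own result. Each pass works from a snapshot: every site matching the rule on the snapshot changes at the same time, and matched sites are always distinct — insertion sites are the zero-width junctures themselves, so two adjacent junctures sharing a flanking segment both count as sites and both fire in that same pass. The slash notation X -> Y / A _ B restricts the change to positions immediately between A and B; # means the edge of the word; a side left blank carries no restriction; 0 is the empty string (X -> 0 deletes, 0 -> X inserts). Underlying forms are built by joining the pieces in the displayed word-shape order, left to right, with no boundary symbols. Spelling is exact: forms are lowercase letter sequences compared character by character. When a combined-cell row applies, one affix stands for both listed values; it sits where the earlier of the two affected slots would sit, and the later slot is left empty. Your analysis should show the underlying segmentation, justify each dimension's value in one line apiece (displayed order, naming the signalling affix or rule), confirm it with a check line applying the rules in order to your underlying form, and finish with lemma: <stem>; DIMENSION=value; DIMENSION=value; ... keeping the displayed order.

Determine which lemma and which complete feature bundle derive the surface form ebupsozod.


underlying: ebup-so-sod
TOR=ak - signalled by the combined affix row
RANK=pa - signalled by the affix -so
NUM=ib - signalled by the combined affix row
check: ebupsosod -> ebupsosod -> ebupsozod
lemma: ebup; TOR=ak; RANK=pa; NUM=ib


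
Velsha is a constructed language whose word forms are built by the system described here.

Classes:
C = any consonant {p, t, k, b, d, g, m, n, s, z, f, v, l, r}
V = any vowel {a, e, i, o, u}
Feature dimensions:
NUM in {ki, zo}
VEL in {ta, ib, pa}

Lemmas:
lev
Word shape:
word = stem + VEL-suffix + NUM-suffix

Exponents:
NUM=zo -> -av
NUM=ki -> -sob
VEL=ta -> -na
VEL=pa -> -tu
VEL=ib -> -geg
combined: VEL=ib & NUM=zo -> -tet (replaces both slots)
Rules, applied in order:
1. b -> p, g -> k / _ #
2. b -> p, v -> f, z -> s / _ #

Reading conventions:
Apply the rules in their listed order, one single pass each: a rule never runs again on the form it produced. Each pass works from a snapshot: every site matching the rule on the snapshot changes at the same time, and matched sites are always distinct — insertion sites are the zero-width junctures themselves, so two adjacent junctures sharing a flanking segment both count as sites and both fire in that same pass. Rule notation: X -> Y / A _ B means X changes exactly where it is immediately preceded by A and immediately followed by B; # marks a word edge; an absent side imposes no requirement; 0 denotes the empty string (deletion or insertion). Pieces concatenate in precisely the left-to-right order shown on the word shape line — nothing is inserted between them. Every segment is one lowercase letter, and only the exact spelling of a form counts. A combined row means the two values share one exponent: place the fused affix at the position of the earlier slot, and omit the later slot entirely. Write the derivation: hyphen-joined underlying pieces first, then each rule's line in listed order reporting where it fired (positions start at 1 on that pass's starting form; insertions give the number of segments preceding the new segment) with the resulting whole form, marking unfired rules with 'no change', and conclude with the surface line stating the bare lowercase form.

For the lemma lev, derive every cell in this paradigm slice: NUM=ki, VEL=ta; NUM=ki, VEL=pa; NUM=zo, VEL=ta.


cell NUM=ki, VEL=ta:
underlying: lev-na-sob
1. b -> p, g -> k / _ #: fires at position(s) 8: levnasop
2. b -> p, v -> f, z -> s / _ #: no change
surface: levnasop

cell NUM=ki, VEL=pa:
underlying: lev-tu-sob
1. b -> p, g -> k / _ #: fires at position(s) 8: levtusop
2. b -> p, v -> f, z -> s / _ #: no change
surface: levtusop

cell NUM=zo, VEL=ta:
underlying: lev-na-av
1. b -> p, g -> k / _ #: no change
2. b -> p, v -> f, z -> s / _ #: fires at position(s) 7: levnaaf
surface: levnaaf


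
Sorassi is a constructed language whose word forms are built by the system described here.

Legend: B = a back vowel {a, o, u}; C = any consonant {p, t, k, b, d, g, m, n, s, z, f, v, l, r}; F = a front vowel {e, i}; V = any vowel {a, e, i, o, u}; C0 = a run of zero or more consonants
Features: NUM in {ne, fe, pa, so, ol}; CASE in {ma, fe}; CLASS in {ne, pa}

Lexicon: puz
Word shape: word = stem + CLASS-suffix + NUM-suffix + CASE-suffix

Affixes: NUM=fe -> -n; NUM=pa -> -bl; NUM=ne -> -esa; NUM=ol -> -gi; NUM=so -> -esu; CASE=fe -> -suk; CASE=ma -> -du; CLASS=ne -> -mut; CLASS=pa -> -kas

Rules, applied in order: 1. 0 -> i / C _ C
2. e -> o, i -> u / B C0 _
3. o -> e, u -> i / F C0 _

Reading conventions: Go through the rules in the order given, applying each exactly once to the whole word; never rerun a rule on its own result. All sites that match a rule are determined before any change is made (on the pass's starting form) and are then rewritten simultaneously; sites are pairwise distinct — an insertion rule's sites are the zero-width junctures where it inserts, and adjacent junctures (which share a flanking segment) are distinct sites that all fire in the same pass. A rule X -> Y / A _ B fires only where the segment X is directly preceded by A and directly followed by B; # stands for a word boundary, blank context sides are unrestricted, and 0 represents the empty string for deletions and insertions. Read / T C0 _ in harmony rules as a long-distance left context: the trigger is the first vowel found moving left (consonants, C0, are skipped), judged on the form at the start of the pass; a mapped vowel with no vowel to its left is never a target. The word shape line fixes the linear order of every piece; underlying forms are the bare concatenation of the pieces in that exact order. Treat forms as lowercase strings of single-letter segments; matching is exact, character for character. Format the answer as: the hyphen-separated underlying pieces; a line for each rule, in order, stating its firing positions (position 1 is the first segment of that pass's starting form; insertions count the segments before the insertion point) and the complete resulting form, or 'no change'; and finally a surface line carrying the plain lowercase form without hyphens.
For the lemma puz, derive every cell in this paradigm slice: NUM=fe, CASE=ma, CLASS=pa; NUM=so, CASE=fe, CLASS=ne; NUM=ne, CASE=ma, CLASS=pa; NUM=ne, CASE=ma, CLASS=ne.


cell NUM=fe, CASE=ma, CLASS=pa:
underlying: puz-kas-n-du
1. 0 -> i / C _ C: inserts after position(s) 3, 6, 7: puzikasinidu
2. e -> o, i -> u / B C0 _: fires at position(s) 4, 8: puzukasunidu
3. o -> e, u -> i / F C0 _: fires at position(s) 12: puzukasunidi
surface: puzukasunidi

cell NUM=so, CASE=fe, CLASS=ne:
underlying: puz-mut-esu-suk
1. 0 -> i / C _ C: inserts after position(s) 3: puzimutesusuk
2. e -> o, i -> u / B C0 _: fires at position(s) 4, 8: puzumutosusuk
3. o -> e, u -> i / F C0 _: no change
surface: puzumutosusuk

cell NUM=ne, CASE=ma, CLASS=pa:
underlying: puz-kas-esa-du
1. 0 -> i / C _ C: inserts after position(s) 3: puzikasesadu
2. e -> o, i -> u / B C0 _: fires at position(s) 4, 8: puzukasosadu
3. o -> e, u -> i / F C0 _: no change
surface: puzukasosadu

cell NUM=ne, CASE=ma, CLASS=ne:
underlying: puz-mut-esa-du
1. 0 -> i / C _ C: inserts after position(s) 3: puzimutesadu
2. e -> o, i -> u / B C0 _: fires at position(s) 4, 8: puzumutosadu
3. o -> e, u -> i / F C0 _: no change
surface: puzumutosadu


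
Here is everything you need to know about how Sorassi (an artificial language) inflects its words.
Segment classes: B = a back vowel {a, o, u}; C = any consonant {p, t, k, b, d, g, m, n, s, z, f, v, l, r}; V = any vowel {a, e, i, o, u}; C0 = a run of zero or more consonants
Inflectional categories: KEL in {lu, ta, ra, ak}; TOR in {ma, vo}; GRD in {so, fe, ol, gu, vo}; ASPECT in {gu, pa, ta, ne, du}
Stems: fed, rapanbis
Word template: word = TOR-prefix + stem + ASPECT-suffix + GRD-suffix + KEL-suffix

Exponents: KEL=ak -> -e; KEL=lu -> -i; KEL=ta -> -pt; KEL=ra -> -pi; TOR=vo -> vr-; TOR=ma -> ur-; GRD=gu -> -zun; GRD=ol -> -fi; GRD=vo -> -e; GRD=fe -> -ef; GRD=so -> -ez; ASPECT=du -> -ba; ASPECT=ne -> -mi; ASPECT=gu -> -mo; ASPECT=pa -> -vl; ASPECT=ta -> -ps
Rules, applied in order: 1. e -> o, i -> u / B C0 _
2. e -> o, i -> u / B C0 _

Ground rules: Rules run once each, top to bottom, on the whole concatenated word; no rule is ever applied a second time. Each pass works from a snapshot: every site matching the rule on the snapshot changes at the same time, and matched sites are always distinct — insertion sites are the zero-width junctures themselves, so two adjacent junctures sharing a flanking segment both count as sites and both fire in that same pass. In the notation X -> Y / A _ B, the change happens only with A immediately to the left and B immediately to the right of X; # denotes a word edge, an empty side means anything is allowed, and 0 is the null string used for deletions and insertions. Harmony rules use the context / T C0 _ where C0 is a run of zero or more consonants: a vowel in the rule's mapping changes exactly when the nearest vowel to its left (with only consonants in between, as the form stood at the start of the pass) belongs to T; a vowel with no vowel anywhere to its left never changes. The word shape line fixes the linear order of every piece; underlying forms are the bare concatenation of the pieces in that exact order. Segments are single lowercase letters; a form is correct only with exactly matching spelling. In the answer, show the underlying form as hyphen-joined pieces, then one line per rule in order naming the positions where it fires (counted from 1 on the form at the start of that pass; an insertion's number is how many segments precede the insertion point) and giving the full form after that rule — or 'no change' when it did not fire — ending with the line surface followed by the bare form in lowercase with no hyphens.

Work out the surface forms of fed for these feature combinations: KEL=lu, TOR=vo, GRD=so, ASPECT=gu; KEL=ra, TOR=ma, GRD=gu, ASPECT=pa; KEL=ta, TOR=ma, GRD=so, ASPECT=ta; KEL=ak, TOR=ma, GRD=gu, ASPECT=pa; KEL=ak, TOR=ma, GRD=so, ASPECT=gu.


cell KEL=lu, TOR=vo, GRD=so, ASPECT=gu:
underlying: vr-fed-mo-ez-i
1. e -> o, i -> u / B C0 _: fires at position(s) 8: vrfedmoozi
2. e -> o, i -> u / B C0 _: fires at position(s) 10: vrfedmoozu
surface: vrfedmoozu

cell KEL=ra, TOR=ma, GRD=gu, ASPECT=pa:
underlying: ur-fed-vl-zun-pi
1. e -> o, i -> u / B C0 _: fires at position(s) 4, 12: urfodvlzunpu
2. e -> o, i -> u / B C0 _: no change
surface: urfodvlzunpu

cell KEL=ta, TOR=ma, GRD=so, ASPECT=ta:
underlying: ur-fed-ps-ez-pt
1. e -> o, i -> u / B C0 _: fires at position(s) 4: urfodpsezpt
2. e -> o, i -> u / B C0 _: fires at position(s) 8: urfodpsozpt
surface: urfodpsozpt

cell KEL=ak, TOR=ma, GRD=gu, ASPECT=pa:
underlying: ur-fed-vl-zun-e
1. e -> o, i -> u / B C0 _: fires at position(s) 4, 11: urfodvlzuno
2. e -> o, i -> u / B C0 _: no change
surface: urfodvlzuno

cell KEL=ak, TOR=ma, GRD=so, ASPECT=gu:
underlying: ur-fed-mo-ez-e
1. e -> o, i -> u / B C0 _: fires at position(s) 4, 8: urfodmooze
2. e -> o, i -> u / B C0 _: fires at position(s) 10: urfodmoozo
surface: urfodmoozo
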